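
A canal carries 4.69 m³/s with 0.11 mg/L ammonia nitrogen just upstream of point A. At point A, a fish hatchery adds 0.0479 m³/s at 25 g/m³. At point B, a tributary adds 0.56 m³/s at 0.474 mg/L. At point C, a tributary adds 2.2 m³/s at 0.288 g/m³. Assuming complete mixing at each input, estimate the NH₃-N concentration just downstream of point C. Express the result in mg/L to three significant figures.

After input A: C = (4.69·0.11 + 0.0479·25) / 4.738 = 0.3616 mg/L.
After input B: C = (4.738·0.3616 + 0.56·0.474) / 5.298 = 0.3735 mg/L.
After input C: C = (5.298·0.3735 + 2.2·0.288) / 7.498 = 0.3484 mg/L.

0.348 mg/L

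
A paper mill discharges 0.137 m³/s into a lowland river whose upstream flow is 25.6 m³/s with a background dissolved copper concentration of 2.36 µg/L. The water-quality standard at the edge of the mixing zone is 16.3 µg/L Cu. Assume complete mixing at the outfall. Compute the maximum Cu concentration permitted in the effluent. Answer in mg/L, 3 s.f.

2.62 mg/L

2.36 µg/L = 0.00236 mg/L.
16.3 µg/L = 0.0163 mg/L.
Mass balance: 0.0163·25.74 = 0.137·Cₑ + 25.6·0.00236.
Cₑ = (0.4195 − 0.06042) / 0.137 = 2.621 mg/L.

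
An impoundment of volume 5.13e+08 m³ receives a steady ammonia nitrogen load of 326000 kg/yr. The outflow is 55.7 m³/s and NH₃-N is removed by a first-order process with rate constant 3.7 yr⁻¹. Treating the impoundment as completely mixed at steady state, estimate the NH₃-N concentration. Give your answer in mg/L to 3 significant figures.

Outflow Q = 55.7 m³/s × 3.156e+07 s/yr = 1.758e+09 m³/yr.
Steady-state CSTR mass balance: W = Q·C + k·V·C, so C = W/(Q + kV).
Q + kV = 1.758e+09 + 3.7·5.13e+08 = 3.656e+09 m³/yr.
C = 326000/3.656e+09 = 8.917e-05 kg/m³ = 0.08917 mg/L.

0.0892 mg/L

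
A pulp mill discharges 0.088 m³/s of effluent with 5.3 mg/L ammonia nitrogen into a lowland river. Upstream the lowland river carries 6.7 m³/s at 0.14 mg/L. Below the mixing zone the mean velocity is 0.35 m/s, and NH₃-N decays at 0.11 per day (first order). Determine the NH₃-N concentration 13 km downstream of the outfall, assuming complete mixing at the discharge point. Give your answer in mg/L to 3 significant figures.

0.197 mg/L

After complete mixing, C₀ = (0.088·5.3 + 6.7·0.14) / 6.788 = 0.2069 mg/L.
Travel time t = 1.3e+04 m / 0.35 m/s = 3.714e+04 s = 0.4299 d.
C = 0.2069·exp(−0.11·0.4299) = 0.2069·0.9538 = 0.1973 mg/L.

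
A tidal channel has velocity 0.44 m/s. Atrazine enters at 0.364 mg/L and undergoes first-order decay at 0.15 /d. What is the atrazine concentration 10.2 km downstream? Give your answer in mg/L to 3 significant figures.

Travel time t = 10.2 km / 0.44 m/s = 1.02e+04/0.44 = 2.318e+04 s = 0.2683 d.
First-order decay: C = 0.364·exp(−0.15·0.2683) = 0.364·0.9606 = 0.3496 mg/L.

0.350 mg/L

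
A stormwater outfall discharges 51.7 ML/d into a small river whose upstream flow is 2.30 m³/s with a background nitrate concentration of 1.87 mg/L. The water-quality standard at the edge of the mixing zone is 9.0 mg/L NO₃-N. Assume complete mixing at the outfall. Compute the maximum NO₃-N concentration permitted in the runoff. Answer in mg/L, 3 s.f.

51.7 ML/d = 0.5984 m³/s.
Mass balance: 9·2.898 = 0.5984·Cₑ + 2.3·1.87.
Cₑ = (26.09 − 4.301) / 0.5984 = 36.41 mg/L.

36.4 mg/L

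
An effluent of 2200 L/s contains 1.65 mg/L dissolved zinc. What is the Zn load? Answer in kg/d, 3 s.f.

314 kg/d

2200 L/s = 2.2 m³/s.
Mass flux = Q·C = 2.2 m³/s × 1.65 g/m³ = 3.63 g/s.
= 3.63 g/s × 86.4 = 313.6 kg/d.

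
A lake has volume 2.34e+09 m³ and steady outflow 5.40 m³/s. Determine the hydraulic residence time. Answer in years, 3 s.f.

Q = 5.40 m³/s × 3.156e+07 s/yr = 1.704e+08 m³/yr.
Hydraulic residence time τ = V/Q = 2.34e+09/1.704e+08 = 13.73 yr.

13.7 yr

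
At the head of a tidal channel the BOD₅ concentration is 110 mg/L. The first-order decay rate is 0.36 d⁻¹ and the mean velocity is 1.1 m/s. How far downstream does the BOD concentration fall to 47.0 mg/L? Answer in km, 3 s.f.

From C = C₀·e^(−kt), t = ln(C₀/C)/k = ln(110/47.0)/0.36 = 0.8503/0.36 = 2.362 d.
Distance = v·t = 1.1 m/s × 2.041e+05 s = 2.245e+05 m = 224.5 km.

224 km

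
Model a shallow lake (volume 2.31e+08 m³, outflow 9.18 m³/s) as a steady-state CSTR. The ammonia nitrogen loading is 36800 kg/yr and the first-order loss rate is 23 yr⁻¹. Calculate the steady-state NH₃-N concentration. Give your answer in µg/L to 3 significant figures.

6.57 µg/L

Outflow Q = 9.18 m³/s × 3.156e+07 s/yr = 2.897e+08 m³/yr.
Steady-state CSTR mass balance: W = Q·C + k·V·C, so C = W/(Q + kV).
Q + kV = 2.897e+08 + 23·2.31e+08 = 5.603e+09 m³/yr.
C = 36800/5.603e+09 = 6.568e-06 kg/m³ = 0.006568 mg/L = 6.568 µg/L.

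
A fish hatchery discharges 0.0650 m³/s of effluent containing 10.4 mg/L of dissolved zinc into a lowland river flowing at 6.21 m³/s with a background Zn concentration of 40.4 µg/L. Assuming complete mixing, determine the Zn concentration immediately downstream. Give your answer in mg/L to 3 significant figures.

0.148 mg/L

40.4 µg/L = 0.0404 mg/L.
By mass balance at complete mixing, C = (0.065·10.4 + 6.21·0.0404) / (0.065 + 6.21) = 0.9269/6.275 = 0.1477 mg/L.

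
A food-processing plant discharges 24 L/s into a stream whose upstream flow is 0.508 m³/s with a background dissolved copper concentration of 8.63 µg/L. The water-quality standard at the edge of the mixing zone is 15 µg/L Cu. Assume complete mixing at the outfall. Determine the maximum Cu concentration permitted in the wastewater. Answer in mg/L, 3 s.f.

24 L/s = 0.024 m³/s.
8.63 µg/L = 0.00863 mg/L.
15 µg/L = 0.015 mg/L.
Mass balance: 0.015·0.532 = 0.024·Cₑ + 0.508·0.00863.
Cₑ = (0.00798 − 0.004384) / 0.024 = 0.1498 mg/L.

0.150 mg/L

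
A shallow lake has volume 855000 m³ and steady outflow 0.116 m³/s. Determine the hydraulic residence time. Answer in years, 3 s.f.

Q = 0.116 m³/s × 3.156e+07 s/yr = 3.661e+06 m³/yr.
Hydraulic residence time τ = V/Q = 855000/3.661e+06 = 0.2336 yr.

0.234 yr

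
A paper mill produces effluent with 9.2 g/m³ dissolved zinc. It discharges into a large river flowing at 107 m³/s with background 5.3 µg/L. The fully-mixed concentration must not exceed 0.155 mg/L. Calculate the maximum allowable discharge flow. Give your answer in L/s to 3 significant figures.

1770 L/s

5.3 µg/L = 0.0053 mg/L.
Mass balance at complete mixing: C_std·(Q_w + Q_r) = Q_w·C_e + Q_r·C_b.
Rearranging, Q_w = Q_r·(C_std − C_b)/(C_e − C_std) = 107·(0.155 − 0.0053) / (9.2 − 0.155) = 1.771 m³/s.
= 1771 L/s.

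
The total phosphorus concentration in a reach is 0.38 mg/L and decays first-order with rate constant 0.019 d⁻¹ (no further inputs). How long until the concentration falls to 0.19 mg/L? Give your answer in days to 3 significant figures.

t = ln(C₀/C)/k = ln(0.38/0.19)/0.019 = 0.6931/0.019 = 36.48 d.

36.5 d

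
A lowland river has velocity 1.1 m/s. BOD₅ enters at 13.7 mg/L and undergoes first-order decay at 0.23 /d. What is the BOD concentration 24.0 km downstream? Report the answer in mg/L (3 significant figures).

12.9 mg/L

Travel time t = 24.0 km / 1.1 m/s = 2.4e+04/1.1 = 2.182e+04 s = 0.2525 d.
First-order decay: C = 13.7·exp(−0.23·0.2525) = 13.7·0.9436 = 12.93 mg/L.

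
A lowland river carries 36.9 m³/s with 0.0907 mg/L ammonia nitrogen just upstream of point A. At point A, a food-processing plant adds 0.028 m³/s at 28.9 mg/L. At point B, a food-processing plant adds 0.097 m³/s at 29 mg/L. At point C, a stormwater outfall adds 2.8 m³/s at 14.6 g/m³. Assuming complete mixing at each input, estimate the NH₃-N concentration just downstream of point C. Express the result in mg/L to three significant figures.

After input A: C = (36.9·0.0907 + 0.028·28.9) / 36.93 = 0.1125 mg/L.
After input B: C = (36.93·0.1125 + 0.097·29) / 37.02 = 0.1882 mg/L.
After input C: C = (37.02·0.1882 + 2.8·14.6) / 39.82 = 1.201 mg/L.

1.20 mg/L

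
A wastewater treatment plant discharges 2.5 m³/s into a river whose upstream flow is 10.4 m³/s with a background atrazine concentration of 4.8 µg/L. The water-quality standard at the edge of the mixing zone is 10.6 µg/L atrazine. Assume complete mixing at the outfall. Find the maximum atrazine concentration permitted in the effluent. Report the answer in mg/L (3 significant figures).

4.8 µg/L = 0.0048 mg/L.
10.6 µg/L = 0.0106 mg/L.
Mass balance: 0.0106·12.9 = 2.5·Cₑ + 10.4·0.0048.
Cₑ = (0.1367 − 0.04992) / 2.5 = 0.03473 mg/L.

0.0347 mg/L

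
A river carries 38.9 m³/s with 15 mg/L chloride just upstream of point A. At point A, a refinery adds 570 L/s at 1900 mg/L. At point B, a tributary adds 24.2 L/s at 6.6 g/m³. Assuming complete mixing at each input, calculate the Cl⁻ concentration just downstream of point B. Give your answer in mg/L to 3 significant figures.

42.2 mg/L

570 L/s = 0.57 m³/s.
After input A: C = (38.9·15 + 0.57·1900) / 39.47 = 42.22 mg/L.
24.2 L/s = 0.0242 m³/s.
After input B: C = (39.47·42.22 + 0.0242·6.6) / 39.49 = 42.2 mg/L.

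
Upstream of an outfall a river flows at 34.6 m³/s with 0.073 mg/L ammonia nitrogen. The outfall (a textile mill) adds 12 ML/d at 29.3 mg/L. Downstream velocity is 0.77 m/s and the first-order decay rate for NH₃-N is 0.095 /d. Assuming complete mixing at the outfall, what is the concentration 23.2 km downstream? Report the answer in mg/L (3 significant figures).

12 ML/d = 0.1389 m³/s.
After complete mixing, C₀ = (0.1389·29.3 + 34.6·0.073) / 34.74 = 0.1899 mg/L.
Travel time t = 2.32e+04 m / 0.77 m/s = 3.013e+04 s = 0.3487 d.
C = 0.1899·exp(−0.095·0.3487) = 0.1899·0.9674 = 0.1837 mg/L.

0.184 mg/L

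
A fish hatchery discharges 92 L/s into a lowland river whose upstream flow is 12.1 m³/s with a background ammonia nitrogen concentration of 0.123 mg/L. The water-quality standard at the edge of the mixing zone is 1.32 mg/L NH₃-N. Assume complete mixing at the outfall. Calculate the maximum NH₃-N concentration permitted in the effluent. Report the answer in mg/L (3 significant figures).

159 mg/L

92 L/s = 0.092 m³/s.
Mass balance: 1.32·12.19 = 0.092·Cₑ + 12.1·0.123.
Cₑ = (16.09 − 1.488) / 0.092 = 158.8 mg/L.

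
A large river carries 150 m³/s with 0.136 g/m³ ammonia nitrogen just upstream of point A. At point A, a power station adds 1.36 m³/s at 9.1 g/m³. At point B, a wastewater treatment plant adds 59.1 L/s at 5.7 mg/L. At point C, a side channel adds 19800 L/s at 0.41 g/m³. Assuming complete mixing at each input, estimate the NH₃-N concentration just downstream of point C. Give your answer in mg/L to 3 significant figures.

After input A: C = (150·0.136 + 1.36·9.1) / 151.4 = 0.2165 mg/L.
59.1 L/s = 0.0591 m³/s.
After input B: C = (151.4·0.2165 + 0.0591·5.7) / 151.4 = 0.2187 mg/L.
19800 L/s = 19.8 m³/s.
After input C: C = (151.4·0.2187 + 19.8·0.41) / 171.2 = 0.2408 mg/L.

0.241 mg/L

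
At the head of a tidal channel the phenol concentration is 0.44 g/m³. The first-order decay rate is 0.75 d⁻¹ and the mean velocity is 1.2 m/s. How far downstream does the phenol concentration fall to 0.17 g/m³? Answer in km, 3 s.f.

From C = C₀·e^(−kt), t = ln(C₀/C)/k = ln(0.44/0.17)/0.75 = 0.951/0.75 = 1.268 d.
Distance = v·t = 1.2 m/s × 1.096e+05 s = 1.315e+05 m = 131.5 km.

131 km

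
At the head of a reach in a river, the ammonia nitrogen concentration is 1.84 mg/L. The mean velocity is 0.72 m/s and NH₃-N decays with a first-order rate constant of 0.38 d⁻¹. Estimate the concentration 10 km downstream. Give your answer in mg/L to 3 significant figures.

Travel time t = 10 km / 0.72 m/s = 1e+04/0.72 = 1.389e+04 s = 0.1608 d.
First-order decay: C = 1.84·exp(−0.38·0.1608) = 1.84·0.9407 = 1.731 mg/L.

1.73 mg/L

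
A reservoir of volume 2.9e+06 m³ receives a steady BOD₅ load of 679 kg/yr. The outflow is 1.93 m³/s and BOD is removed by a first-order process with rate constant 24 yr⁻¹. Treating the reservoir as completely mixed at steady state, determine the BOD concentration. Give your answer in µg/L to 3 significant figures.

Outflow Q = 1.93 m³/s × 3.156e+07 s/yr = 6.091e+07 m³/yr.
Steady-state CSTR mass balance: W = Q·C + k·V·C, so C = W/(Q + kV).
Q + kV = 6.091e+07 + 24·2.9e+06 = 1.305e+08 m³/yr.
C = 679/1.305e+08 = 5.203e-06 kg/m³ = 0.005203 mg/L = 5.203 µg/L.

5.20 µg/L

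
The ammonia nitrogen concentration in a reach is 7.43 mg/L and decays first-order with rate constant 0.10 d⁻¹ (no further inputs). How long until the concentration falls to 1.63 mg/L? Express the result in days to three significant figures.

t = ln(C₀/C)/k = ln(7.43/1.63)/0.10 = 1.517/0.10 = 15.17 d.

15.2 d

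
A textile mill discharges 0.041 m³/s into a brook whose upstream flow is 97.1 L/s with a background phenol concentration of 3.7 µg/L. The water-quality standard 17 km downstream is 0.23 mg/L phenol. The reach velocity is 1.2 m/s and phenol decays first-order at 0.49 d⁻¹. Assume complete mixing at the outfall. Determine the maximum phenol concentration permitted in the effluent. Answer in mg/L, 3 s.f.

0.831 mg/L

97.1 L/s = 0.0971 m³/s.
3.7 µg/L = 0.0037 mg/L.
Travel time to the compliance point: t = 1.7e+04/1.2 = 1.417e+04 s = 0.164 d; decay factor exp(−0.49·0.164) = 0.9228.
So the concentration just after mixing may be at most 0.23/0.9228 = 0.2492 mg/L.
Mass balance: 0.2492·0.1381 = 0.041·Cₑ + 0.0971·0.0037.
Cₑ = (0.03442 − 0.0003593) / 0.041 = 0.8308 mg/L.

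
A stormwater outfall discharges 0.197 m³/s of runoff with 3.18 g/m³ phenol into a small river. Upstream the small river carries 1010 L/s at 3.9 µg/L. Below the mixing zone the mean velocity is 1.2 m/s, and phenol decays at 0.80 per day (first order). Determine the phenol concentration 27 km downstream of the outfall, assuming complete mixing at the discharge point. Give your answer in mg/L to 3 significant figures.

0.424 mg/L

1010 L/s = 1.01 m³/s.
3.9 µg/L = 0.0039 mg/L.
After complete mixing, C₀ = (0.197·3.18 + 1.01·0.0039) / 1.207 = 0.5223 mg/L.
Travel time t = 2.7e+04 m / 1.2 m/s = 2.25e+04 s = 0.2604 d.
C = 0.5223·exp(−0.80·0.2604) = 0.5223·0.8119 = 0.4241 mg/L.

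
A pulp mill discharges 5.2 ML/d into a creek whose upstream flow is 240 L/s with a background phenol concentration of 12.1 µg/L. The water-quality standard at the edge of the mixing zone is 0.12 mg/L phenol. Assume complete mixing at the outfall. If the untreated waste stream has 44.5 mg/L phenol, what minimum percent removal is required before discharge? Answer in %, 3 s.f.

5.2 ML/d = 0.06019 m³/s.
240 L/s = 0.24 m³/s.
12.1 µg/L = 0.0121 mg/L.
Mass balance: 0.12·0.3002 = 0.06019·Cₑ + 0.24·0.0121.
Cₑ = (0.03602 − 0.002904) / 0.06019 = 0.5503 mg/L.
Required removal = 1 − 0.5503/44.5 = 98.76 %.

98.8 %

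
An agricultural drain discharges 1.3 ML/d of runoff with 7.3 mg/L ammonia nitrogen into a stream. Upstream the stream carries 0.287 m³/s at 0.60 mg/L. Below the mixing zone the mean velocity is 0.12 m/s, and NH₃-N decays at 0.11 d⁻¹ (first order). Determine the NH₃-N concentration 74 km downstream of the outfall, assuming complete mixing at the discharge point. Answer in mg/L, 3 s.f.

1.3 ML/d = 0.01505 m³/s.
After complete mixing, C₀ = (0.01505·7.3 + 0.287·0.6) / 0.302 = 0.9338 mg/L.
Travel time t = 7.4e+04 m / 0.12 m/s = 6.167e+05 s = 7.137 d.
C = 0.9338·exp(−0.11·7.137) = 0.9338·0.4561 = 0.4259 mg/L.

0.426 mg/L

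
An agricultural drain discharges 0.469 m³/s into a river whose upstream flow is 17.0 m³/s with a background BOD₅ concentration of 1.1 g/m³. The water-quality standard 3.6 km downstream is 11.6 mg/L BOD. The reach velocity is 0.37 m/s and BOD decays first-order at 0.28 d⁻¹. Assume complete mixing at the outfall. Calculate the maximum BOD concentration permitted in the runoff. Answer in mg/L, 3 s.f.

Travel time to the compliance point: t = 3600/0.37 = 9730 s = 0.1126 d; decay factor exp(−0.28·0.1126) = 0.969.
So the concentration just after mixing may be at most 11.6/0.969 = 11.97 mg/L.
Mass balance: 11.97·17.47 = 0.469·Cₑ + 17·1.1.
Cₑ = (209.1 − 18.7) / 0.469 = 406 mg/L.

406 mg/L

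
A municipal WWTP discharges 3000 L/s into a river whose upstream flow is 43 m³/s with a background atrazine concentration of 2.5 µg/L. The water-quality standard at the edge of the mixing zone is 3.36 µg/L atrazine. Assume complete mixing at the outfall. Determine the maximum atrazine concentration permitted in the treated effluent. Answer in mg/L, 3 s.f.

3000 L/s = 3 m³/s.
2.5 µg/L = 0.0025 mg/L.
3.36 µg/L = 0.00336 mg/L.
Mass balance: 0.00336·46 = 3·Cₑ + 43·0.0025.
Cₑ = (0.1546 − 0.1075) / 3 = 0.01569 mg/L.

0.0157 mg/L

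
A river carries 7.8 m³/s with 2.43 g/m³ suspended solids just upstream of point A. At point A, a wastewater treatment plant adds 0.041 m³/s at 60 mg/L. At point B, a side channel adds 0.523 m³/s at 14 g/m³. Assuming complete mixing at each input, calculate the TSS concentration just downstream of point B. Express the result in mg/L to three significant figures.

3.44 mg/L

After input A: C = (7.8·2.43 + 0.041·60) / 7.841 = 2.731 mg/L.
After input B: C = (7.841·2.731 + 0.523·14) / 8.364 = 3.436 mg/L.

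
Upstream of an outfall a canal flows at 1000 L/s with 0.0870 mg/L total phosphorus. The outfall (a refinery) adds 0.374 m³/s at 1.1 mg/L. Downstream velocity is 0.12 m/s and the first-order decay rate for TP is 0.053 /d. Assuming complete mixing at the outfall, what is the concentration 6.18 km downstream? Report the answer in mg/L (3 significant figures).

0.351 mg/L

1000 L/s = 1 m³/s.
After complete mixing, C₀ = (0.374·1.1 + 1·0.087) / 1.374 = 0.3627 mg/L.
Travel time t = 6180 m / 0.12 m/s = 5.15e+04 s = 0.5961 d.
C = 0.3627·exp(−0.053·0.5961) = 0.3627·0.9689 = 0.3515 mg/L.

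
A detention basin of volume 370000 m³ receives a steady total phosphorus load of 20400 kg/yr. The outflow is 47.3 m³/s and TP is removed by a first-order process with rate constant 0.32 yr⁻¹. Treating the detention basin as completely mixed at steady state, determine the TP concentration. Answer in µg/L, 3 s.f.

Outflow Q = 47.3 m³/s × 3.156e+07 s/yr = 1.493e+09 m³/yr.
Steady-state CSTR mass balance: W = Q·C + k·V·C, so C = W/(Q + kV).
Q + kV = 1.493e+09 + 0.32·370000 = 1.493e+09 m³/yr.
C = 20400/1.493e+09 = 1.367e-05 kg/m³ = 0.01367 mg/L = 13.67 µg/L.

13.7 µg/L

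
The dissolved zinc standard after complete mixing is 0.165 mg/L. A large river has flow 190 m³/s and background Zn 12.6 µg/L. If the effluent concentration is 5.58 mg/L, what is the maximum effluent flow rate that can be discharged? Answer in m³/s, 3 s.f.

5.35 m³/s

12.6 µg/L = 0.0126 mg/L.
Mass balance at complete mixing: C_std·(Q_w + Q_r) = Q_w·C_e + Q_r·C_b.
Rearranging, Q_w = Q_r·(C_std − C_b)/(C_e − C_std) = 190·(0.165 − 0.0126) / (5.58 − 0.165) = 5.347 m³/s.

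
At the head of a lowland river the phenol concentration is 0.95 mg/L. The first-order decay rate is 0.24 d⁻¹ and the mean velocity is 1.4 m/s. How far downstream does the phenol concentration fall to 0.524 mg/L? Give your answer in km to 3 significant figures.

From C = C₀·e^(−kt), t = ln(C₀/C)/k = ln(0.95/0.524)/0.24 = 0.595/0.24 = 2.479 d.
Distance = v·t = 1.4 m/s × 2.142e+05 s = 2.999e+05 m = 299.9 km.

300 km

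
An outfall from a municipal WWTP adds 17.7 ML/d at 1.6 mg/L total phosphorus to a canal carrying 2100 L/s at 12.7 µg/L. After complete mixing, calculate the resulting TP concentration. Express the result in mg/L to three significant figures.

0.154 mg/L

17.7 ML/d = 0.2049 m³/s.
2100 L/s = 2.1 m³/s.
12.7 µg/L = 0.0127 mg/L.
By mass balance at complete mixing, C = (0.2049·1.6 + 2.1·0.0127) / (0.2049 + 2.1) = 0.3544/2.305 = 0.1538 mg/L.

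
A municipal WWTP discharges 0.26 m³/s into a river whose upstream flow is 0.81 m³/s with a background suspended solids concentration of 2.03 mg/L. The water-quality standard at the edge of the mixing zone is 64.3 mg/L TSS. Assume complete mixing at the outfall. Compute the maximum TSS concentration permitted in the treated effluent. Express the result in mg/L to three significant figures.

258 mg/L

Mass balance: 64.3·1.07 = 0.26·Cₑ + 0.81·2.03.
Cₑ = (68.8 − 1.644) / 0.26 = 258.3 mg/L.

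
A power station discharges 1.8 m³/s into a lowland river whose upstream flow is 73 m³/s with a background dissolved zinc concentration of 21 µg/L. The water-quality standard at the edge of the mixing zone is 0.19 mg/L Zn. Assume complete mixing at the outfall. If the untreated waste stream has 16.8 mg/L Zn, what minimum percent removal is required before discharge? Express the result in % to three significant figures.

21 µg/L = 0.021 mg/L.
Mass balance: 0.19·74.8 = 1.8·Cₑ + 73·0.021.
Cₑ = (14.21 − 1.533) / 1.8 = 7.044 mg/L.
Required removal = 1 − 7.044/16.8 = 58.07 %.

58.1 %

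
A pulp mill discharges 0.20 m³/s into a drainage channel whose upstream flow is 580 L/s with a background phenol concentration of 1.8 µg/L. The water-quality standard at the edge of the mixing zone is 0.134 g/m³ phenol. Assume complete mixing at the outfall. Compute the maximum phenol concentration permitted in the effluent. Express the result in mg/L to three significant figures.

580 L/s = 0.58 m³/s.
1.8 µg/L = 0.0018 mg/L.
Mass balance: 0.134·0.78 = 0.2·Cₑ + 0.58·0.0018.
Cₑ = (0.1045 − 0.001044) / 0.2 = 0.5174 mg/L.

0.517 mg/L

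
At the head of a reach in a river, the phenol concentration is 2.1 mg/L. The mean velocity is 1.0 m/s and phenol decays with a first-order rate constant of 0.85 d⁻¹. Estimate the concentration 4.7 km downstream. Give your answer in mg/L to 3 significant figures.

2.01 mg/L

Travel time t = 4.7 km / 1.0 m/s = 4700/1.0 = 4700 s = 0.0544 d.
First-order decay: C = 2.1·exp(−0.85·0.0544) = 2.1·0.9548 = 2.005 mg/L.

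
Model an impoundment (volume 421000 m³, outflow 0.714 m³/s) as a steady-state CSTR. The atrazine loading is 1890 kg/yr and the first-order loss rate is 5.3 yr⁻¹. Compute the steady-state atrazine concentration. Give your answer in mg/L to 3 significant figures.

Outflow Q = 0.714 m³/s × 3.156e+07 s/yr = 2.253e+07 m³/yr.
Steady-state CSTR mass balance: W = Q·C + k·V·C, so C = W/(Q + kV).
Q + kV = 2.253e+07 + 5.3·421000 = 2.476e+07 m³/yr.
C = 1890/2.476e+07 = 7.632e-05 kg/m³ = 0.07632 mg/L.

0.0763 mg/L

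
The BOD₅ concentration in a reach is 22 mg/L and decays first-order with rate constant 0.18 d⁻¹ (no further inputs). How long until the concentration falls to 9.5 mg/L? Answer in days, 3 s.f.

4.67 d

t = ln(C₀/C)/k = ln(22/9.5)/0.18 = 0.8398/0.18 = 4.665 d.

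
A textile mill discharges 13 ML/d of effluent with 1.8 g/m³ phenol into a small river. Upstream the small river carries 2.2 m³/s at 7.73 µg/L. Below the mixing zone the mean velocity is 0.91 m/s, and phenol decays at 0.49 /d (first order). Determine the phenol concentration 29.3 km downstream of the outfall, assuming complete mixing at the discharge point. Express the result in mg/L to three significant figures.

0.102 mg/L

13 ML/d = 0.1505 m³/s.
7.73 µg/L = 0.00773 mg/L.
After complete mixing, C₀ = (0.1505·1.8 + 2.2·0.00773) / 2.35 = 0.1225 mg/L.
Travel time t = 2.93e+04 m / 0.91 m/s = 3.22e+04 s = 0.3727 d.
C = 0.1225·exp(−0.49·0.3727) = 0.1225·0.8331 = 0.102 mg/L.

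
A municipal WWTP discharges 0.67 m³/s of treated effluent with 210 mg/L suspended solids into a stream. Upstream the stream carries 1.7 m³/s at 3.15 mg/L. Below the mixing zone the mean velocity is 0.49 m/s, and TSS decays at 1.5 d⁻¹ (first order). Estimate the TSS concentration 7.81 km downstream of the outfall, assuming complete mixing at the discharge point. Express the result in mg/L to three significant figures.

After complete mixing, C₀ = (0.67·210 + 1.7·3.15) / 2.37 = 61.63 mg/L.
Travel time t = 7810 m / 0.49 m/s = 1.594e+04 s = 0.1845 d.
C = 61.63·exp(−1.5·0.1845) = 61.63·0.7583 = 46.73 mg/L.

46.7 mg/L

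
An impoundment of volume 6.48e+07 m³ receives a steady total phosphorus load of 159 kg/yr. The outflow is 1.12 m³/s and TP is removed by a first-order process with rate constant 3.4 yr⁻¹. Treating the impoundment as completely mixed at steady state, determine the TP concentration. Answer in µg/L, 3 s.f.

0.622 µg/L

Outflow Q = 1.12 m³/s × 3.156e+07 s/yr = 3.534e+07 m³/yr.
Steady-state CSTR mass balance: W = Q·C + k·V·C, so C = W/(Q + kV).
Q + kV = 3.534e+07 + 3.4·6.48e+07 = 2.557e+08 m³/yr.
C = 159/2.557e+08 = 6.219e-07 kg/m³ = 0.0006219 mg/L = 0.6219 µg/L.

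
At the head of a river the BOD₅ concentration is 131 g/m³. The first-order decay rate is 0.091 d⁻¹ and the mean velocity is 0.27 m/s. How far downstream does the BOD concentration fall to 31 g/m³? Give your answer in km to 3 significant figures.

369 km

From C = C₀·e^(−kt), t = ln(C₀/C)/k = ln(131/31)/0.091 = 1.441/0.091 = 15.84 d.
Distance = v·t = 0.27 m/s × 1.368e+06 s = 3.695e+05 m = 369.5 km.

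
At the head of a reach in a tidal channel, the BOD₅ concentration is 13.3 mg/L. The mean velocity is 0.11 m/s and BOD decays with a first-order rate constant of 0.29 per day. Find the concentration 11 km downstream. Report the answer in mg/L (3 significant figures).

9.51 mg/L

Travel time t = 11 km / 0.11 m/s = 1.1e+04/0.11 = 1e+05 s = 1.157 d.
First-order decay: C = 13.3·exp(−0.29·1.157) = 13.3·0.7149 = 9.508 mg/L.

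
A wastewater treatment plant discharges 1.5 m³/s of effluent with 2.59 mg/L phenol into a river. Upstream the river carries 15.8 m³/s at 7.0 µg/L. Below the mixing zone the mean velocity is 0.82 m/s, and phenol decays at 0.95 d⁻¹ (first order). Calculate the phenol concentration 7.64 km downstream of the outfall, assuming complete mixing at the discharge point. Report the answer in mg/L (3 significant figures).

0.208 mg/L

7.0 µg/L = 0.007 mg/L.
After complete mixing, C₀ = (1.5·2.59 + 15.8·0.007) / 17.3 = 0.231 mg/L.
Travel time t = 7640 m / 0.82 m/s = 9317 s = 0.1078 d.
C = 0.231·exp(−0.95·0.1078) = 0.231·0.9026 = 0.2085 mg/L.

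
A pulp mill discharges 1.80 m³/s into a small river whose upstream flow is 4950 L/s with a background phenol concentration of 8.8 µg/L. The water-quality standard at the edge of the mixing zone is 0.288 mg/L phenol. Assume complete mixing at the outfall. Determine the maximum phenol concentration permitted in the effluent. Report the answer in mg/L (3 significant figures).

4950 L/s = 4.95 m³/s.
8.8 µg/L = 0.0088 mg/L.
Mass balance: 0.288·6.75 = 1.8·Cₑ + 4.95·0.0088.
Cₑ = (1.944 − 0.04356) / 1.8 = 1.056 mg/L.

1.06 mg/L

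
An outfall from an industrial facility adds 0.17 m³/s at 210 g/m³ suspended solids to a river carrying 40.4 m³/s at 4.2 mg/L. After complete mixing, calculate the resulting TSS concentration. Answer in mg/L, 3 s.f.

Conservation of mass across the mixing zone: C = (0.17·210 + 40.4·4.2) / (0.17 + 40.4) = 205.4/40.57 = 5.062 mg/L.

5.06 mg/L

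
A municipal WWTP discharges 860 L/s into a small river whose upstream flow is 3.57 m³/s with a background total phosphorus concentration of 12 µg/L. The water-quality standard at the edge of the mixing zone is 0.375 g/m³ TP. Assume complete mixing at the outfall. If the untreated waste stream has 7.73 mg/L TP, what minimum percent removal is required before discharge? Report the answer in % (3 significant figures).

75.7 %

860 L/s = 0.86 m³/s.
12 µg/L = 0.012 mg/L.
Mass balance: 0.375·4.43 = 0.86·Cₑ + 3.57·0.012.
Cₑ = (1.661 − 0.04284) / 0.86 = 1.882 mg/L.
Required removal = 1 − 1.882/7.73 = 75.65 %.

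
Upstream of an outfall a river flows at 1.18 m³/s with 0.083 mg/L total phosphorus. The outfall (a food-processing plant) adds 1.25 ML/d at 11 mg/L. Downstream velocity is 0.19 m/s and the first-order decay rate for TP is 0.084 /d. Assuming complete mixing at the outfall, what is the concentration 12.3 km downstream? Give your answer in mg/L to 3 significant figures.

1.25 ML/d = 0.01447 m³/s.
After complete mixing, C₀ = (0.01447·11 + 1.18·0.083) / 1.194 = 0.2152 mg/L.
Travel time t = 1.23e+04 m / 0.19 m/s = 6.474e+04 s = 0.7493 d.
C = 0.2152·exp(−0.084·0.7493) = 0.2152·0.939 = 0.2021 mg/L.

0.202 mg/L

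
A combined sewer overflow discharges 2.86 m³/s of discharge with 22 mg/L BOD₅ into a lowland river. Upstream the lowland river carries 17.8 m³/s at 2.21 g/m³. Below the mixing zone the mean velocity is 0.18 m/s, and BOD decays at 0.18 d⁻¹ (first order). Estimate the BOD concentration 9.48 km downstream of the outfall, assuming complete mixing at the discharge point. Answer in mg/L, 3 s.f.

After complete mixing, C₀ = (2.86·22 + 17.8·2.21) / 20.66 = 4.95 mg/L.
Travel time t = 9480 m / 0.18 m/s = 5.267e+04 s = 0.6096 d.
C = 4.95·exp(−0.18·0.6096) = 4.95·0.8961 = 4.435 mg/L.

4.44 mg/L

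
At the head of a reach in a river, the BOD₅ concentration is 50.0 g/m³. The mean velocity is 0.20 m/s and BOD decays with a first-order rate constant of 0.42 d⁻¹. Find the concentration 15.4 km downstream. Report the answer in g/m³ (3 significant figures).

34.4 g/m³

Travel time t = 15.4 km / 0.20 m/s = 1.54e+04/0.20 = 7.7e+04 s = 0.8912 d.
First-order decay: C = 50.0·exp(−0.42·0.8912) = 50.0·0.6878 = 34.39 g/m³.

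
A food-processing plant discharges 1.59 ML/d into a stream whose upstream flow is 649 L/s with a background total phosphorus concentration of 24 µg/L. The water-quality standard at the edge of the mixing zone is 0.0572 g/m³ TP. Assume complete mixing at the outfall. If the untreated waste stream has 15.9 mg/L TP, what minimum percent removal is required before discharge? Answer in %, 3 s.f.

1.59 ML/d = 0.0184 m³/s.
649 L/s = 0.649 m³/s.
24 µg/L = 0.024 mg/L.
Mass balance: 0.0572·0.6674 = 0.0184·Cₑ + 0.649·0.024.
Cₑ = (0.03818 − 0.01558) / 0.0184 = 1.228 mg/L.
Required removal = 1 − 1.228/15.9 = 92.28 %.

92.3 %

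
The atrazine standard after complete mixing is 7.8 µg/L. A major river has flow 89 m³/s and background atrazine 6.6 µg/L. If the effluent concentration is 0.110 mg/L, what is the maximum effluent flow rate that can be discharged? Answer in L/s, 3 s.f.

1050 L/s

6.6 µg/L = 0.0066 mg/L.
7.8 µg/L = 0.0078 mg/L.
Mass balance at complete mixing: C_std·(Q_w + Q_r) = Q_w·C_e + Q_r·C_b.
Rearranging, Q_w = Q_r·(C_std − C_b)/(C_e − C_std) = 89·(0.0078 − 0.0066) / (0.11 − 0.0078) = 1.045 m³/s.
= 1045 L/s.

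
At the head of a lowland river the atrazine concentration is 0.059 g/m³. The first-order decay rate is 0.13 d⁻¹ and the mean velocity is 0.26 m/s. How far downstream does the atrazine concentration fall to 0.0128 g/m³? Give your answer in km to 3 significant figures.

From C = C₀·e^(−kt), t = ln(C₀/C)/k = ln(0.059/0.0128)/0.13 = 1.528/0.13 = 11.75 d.
Distance = v·t = 0.26 m/s × 1.016e+06 s = 2.641e+05 m = 264.1 km.

264 km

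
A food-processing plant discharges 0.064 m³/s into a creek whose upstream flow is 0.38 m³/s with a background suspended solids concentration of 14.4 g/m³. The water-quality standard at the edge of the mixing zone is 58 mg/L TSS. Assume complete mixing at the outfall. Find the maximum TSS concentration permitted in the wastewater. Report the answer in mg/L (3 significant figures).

Mass balance: 58·0.444 = 0.064·Cₑ + 0.38·14.4.
Cₑ = (25.75 − 5.472) / 0.064 = 316.9 mg/L.

317 mg/L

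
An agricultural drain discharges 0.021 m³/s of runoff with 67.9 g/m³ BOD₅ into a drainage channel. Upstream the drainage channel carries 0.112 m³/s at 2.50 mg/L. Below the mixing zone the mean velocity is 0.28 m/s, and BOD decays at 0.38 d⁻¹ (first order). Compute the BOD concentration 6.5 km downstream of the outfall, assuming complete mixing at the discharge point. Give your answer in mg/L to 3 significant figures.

After complete mixing, C₀ = (0.021·67.9 + 0.112·2.5) / 0.133 = 12.83 mg/L.
Travel time t = 6500 m / 0.28 m/s = 2.321e+04 s = 0.2687 d.
C = 12.83·exp(−0.38·0.2687) = 12.83·0.9029 = 11.58 mg/L.

11.6 mg/L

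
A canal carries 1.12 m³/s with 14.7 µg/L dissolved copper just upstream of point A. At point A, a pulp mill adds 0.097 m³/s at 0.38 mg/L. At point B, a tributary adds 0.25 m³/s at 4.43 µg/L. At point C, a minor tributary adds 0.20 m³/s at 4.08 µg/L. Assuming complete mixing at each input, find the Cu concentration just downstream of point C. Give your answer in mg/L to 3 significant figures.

14.7 µg/L = 0.0147 mg/L.
After input A: C = (1.12·0.0147 + 0.097·0.38) / 1.217 = 0.04382 mg/L.
4.43 µg/L = 0.00443 mg/L.
After input B: C = (1.217·0.04382 + 0.25·0.00443) / 1.467 = 0.0371 mg/L.
4.08 µg/L = 0.00408 mg/L.
After input C: C = (1.467·0.0371 + 0.2·0.00408) / 1.667 = 0.03314 mg/L.

0.0331 mg/L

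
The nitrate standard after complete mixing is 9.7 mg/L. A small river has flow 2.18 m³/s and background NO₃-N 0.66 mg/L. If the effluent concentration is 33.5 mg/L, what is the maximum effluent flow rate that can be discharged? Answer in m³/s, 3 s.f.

Mass balance at complete mixing: C_std·(Q_w + Q_r) = Q_w·C_e + Q_r·C_b.
Rearranging, Q_w = Q_r·(C_std − C_b)/(C_e − C_std) = 2.18·(9.7 − 0.66) / (33.5 − 9.7) = 0.828 m³/s.

0.828 m³/s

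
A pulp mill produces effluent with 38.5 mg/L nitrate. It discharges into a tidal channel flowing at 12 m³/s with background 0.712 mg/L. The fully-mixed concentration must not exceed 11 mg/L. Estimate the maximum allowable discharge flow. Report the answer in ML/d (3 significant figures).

388 ML/d

Mass balance at complete mixing: C_std·(Q_w + Q_r) = Q_w·C_e + Q_r·C_b.
Rearranging, Q_w = Q_r·(C_std − C_b)/(C_e − C_std) = 12·(11 − 0.712) / (38.5 − 11) = 4.489 m³/s.
= 387.9 ML/d.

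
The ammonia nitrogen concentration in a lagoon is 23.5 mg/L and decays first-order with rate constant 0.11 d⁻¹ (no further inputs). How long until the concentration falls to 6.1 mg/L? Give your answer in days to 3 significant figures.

12.3 d

t = ln(C₀/C)/k = ln(23.5/6.1)/0.11 = 1.349/0.11 = 12.26 d.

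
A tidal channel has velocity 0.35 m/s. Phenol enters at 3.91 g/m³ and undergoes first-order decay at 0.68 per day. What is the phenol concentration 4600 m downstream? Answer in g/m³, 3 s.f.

Travel time t = 4600 m / 0.35 m/s = 4600/0.35 = 1.314e+04 s = 0.1521 d.
First-order decay: C = 3.91·exp(−0.68·0.1521) = 3.91·0.9017 = 3.526 g/m³.

3.53 g/m³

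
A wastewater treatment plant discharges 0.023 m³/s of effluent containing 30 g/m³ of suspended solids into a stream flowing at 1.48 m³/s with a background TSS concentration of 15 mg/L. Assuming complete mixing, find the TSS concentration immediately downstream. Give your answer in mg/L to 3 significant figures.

By mass balance at complete mixing, C = (0.023·30 + 1.48·15) / (0.023 + 1.48) = 22.89/1.503 = 15.23 mg/L.

15.2 mg/L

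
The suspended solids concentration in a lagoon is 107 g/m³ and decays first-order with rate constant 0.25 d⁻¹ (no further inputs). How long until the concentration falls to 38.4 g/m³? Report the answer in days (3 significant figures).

4.10 d

t = ln(C₀/C)/k = ln(107/38.4)/0.25 = 1.025/0.25 = 4.099 d.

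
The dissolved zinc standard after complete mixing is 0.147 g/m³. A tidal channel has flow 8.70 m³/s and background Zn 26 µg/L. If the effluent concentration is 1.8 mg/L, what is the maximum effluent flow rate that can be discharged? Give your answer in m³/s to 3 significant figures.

26 µg/L = 0.026 mg/L.
Mass balance at complete mixing: C_std·(Q_w + Q_r) = Q_w·C_e + Q_r·C_b.
Rearranging, Q_w = Q_r·(C_std − C_b)/(C_e − C_std) = 8.70·(0.147 − 0.026) / (1.8 − 0.147) = 0.6368 m³/s.

0.637 m³/s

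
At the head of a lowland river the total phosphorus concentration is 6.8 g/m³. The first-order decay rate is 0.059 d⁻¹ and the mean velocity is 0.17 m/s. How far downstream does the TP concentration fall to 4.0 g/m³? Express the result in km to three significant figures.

132 km

From C = C₀·e^(−kt), t = ln(C₀/C)/k = ln(6.8/4.0)/0.059 = 0.5306/0.059 = 8.994 d.
Distance = v·t = 0.17 m/s × 7.771e+05 s = 1.321e+05 m = 132.1 km.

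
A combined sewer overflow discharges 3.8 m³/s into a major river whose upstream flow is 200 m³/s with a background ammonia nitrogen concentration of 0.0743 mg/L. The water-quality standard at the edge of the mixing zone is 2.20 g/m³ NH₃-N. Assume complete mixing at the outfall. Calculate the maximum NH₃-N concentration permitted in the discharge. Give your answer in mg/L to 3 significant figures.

114 mg/L

Mass balance: 2.2·203.8 = 3.8·Cₑ + 200·0.0743.
Cₑ = (448.4 − 14.86) / 3.8 = 114.1 mg/L.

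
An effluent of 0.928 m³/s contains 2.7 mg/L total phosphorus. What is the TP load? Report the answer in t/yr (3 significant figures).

Mass flux = Q·C = 0.928 m³/s × 2.7 g/m³ = 2.506 g/s.
= 2.506 g/s × 31.56 = 79.07 t/yr.

79.1 t/yr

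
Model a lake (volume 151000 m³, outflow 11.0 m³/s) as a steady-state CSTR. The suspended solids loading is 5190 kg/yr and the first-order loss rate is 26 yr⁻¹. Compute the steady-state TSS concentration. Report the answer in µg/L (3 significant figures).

Outflow Q = 11.0 m³/s × 3.156e+07 s/yr = 3.471e+08 m³/yr.
Steady-state CSTR mass balance: W = Q·C + k·V·C, so C = W/(Q + kV).
Q + kV = 3.471e+08 + 26·151000 = 3.511e+08 m³/yr.
C = 5190/3.511e+08 = 1.478e-05 kg/m³ = 0.01478 mg/L = 14.78 µg/L.

14.8 µg/L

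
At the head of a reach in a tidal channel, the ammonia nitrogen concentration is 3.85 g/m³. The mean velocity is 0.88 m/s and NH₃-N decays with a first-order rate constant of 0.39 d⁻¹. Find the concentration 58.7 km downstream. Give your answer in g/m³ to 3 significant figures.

Travel time t = 58.7 km / 0.88 m/s = 5.87e+04/0.88 = 6.67e+04 s = 0.772 d.
First-order decay: C = 3.85·exp(−0.39·0.772) = 3.85·0.74 = 2.849 g/m³.

2.85 g/m³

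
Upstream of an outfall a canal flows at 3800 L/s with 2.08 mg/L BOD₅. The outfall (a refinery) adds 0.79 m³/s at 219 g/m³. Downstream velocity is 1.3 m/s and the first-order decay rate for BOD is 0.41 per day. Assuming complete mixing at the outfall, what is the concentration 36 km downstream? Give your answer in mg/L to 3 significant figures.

3800 L/s = 3.8 m³/s.
After complete mixing, C₀ = (0.79·219 + 3.8·2.08) / 4.59 = 39.41 mg/L.
Travel time t = 3.6e+04 m / 1.3 m/s = 2.769e+04 s = 0.3205 d.
C = 39.41·exp(−0.41·0.3205) = 39.41·0.8769 = 34.56 mg/L.

34.6 mg/L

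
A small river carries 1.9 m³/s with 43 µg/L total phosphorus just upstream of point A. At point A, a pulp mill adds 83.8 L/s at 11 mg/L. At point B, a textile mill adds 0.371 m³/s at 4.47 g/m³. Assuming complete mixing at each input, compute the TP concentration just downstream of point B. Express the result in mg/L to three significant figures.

43 µg/L = 0.043 mg/L.
83.8 L/s = 0.0838 m³/s.
After input A: C = (1.9·0.043 + 0.0838·11) / 1.984 = 0.5058 mg/L.
After input B: C = (1.984·0.5058 + 0.371·4.47) / 2.355 = 1.13 mg/L.

1.13 mg/L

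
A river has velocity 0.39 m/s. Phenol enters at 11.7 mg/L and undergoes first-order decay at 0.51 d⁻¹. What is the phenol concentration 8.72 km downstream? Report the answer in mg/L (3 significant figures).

10.3 mg/L

Travel time t = 8.72 km / 0.39 m/s = 8720/0.39 = 2.236e+04 s = 0.2588 d.
First-order decay: C = 11.7·exp(−0.51·0.2588) = 11.7·0.8764 = 10.25 mg/L.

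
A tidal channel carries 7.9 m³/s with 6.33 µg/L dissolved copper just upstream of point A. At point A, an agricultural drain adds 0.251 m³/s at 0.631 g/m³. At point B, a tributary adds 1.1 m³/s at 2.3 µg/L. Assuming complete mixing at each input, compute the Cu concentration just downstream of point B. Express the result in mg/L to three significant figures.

0.0228 mg/L

6.33 µg/L = 0.00633 mg/L.
After input A: C = (7.9·0.00633 + 0.251·0.631) / 8.151 = 0.02557 mg/L.
2.3 µg/L = 0.0023 mg/L.
After input B: C = (8.151·0.02557 + 1.1·0.0023) / 9.251 = 0.0228 mg/L.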